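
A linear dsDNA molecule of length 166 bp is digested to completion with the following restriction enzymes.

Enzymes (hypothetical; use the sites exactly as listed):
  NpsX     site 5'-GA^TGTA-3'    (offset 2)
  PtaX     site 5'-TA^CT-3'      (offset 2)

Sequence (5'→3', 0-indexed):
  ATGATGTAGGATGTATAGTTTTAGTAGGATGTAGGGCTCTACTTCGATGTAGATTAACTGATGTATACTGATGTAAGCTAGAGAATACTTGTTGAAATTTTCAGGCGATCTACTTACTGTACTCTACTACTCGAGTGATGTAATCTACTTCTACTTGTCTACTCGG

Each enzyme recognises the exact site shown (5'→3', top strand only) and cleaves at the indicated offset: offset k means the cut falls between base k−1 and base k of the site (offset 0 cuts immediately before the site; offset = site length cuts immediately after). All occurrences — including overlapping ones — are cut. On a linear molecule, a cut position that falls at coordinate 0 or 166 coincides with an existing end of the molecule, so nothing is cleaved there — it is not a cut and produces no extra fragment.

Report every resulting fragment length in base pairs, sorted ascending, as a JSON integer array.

Scan for sites:
  NpsX GATGTA/2: at [2, 9, 27, 45, 59, 69, 136] ⇒ [4, 11, 29, 47, 61, 71, 138]
  PtaX TACT/2: at [39, 65, 85, 110, 114, 119, 124, 127, 145, 151, 159] ⇒ [41, 67, 87, 112, 116, 121, 126, 129, 147, 153, 161]

All cut coordinates (distinct, sorted): [4, 11, 29, 41, 47, 61, 67, 71, 87, 112, 116, 121, 126, 129, 138, 147, 153, 161]

Fragments:
  [0,4): 4 bp
  [4,11): 7 bp
  [11,29): 18 bp
  [29,41): 12 bp
  [41,47): 6 bp
  [47,61): 14 bp
  [61,67): 6 bp
  [67,71): 4 bp
  [71,87): 16 bp
  [87,112): 25 bp
  [112,116): 4 bp
  [116,121): 5 bp
  [121,126): 5 bp
  [126,129): 3 bp
  [129,138): 9 bp
  [138,147): 9 bp
  [147,153): 6 bp
  [153,161): 8 bp
  [161,166): 5 bp

[3,4,4,4,5,5,5,6,6,6,7,8,9,9,12,14,16,18,25]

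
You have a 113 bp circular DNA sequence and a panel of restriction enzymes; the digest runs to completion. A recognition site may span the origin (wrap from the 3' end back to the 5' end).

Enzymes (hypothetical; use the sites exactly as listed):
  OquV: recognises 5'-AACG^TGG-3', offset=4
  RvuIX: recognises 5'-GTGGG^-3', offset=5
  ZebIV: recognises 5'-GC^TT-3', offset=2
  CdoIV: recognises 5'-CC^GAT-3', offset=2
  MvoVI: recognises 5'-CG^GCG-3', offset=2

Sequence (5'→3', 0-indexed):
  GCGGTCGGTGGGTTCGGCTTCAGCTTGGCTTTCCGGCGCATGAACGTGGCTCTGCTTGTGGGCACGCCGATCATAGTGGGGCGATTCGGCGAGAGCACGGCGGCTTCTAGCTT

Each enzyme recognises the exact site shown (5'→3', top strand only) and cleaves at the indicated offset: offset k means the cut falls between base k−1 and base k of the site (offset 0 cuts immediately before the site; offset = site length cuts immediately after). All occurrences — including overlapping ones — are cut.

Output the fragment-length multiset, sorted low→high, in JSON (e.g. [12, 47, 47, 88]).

[5,5,6,6,6,6,7,7,8,9,11,11,12,14]

Per-enzyme occurrences:
  OquV AACGTGG/4: at [42] ⇒ [46]
  RvuIX GTGGG/5: at [7, 57, 75] ⇒ [12, 62, 80]
  ZebIV GCTT/2: at [16, 22, 27, 53, 102, 109] ⇒ [18, 24, 29, 55, 104, 111]
  CdoIV CCGAT/2: at [66] ⇒ [68]
  MvoVI CGGCG/2: at [33, 86, 97] ⇒ [35, 88, 99]

All cut coordinates (distinct, sorted): [12, 18, 24, 29, 35, 46, 55, 62, 68, 80, 88, 99, 104, 111]

Fragment lengths:
  12→18: 6 bp
  18→24: 6 bp
  24→29: 5 bp
  29→35: 6 bp
  35→46: 11 bp
  46→55: 9 bp
  55→62: 7 bp
  62→68: 6 bp
  68→80: 12 bp
  80→88: 8 bp
  88→99: 11 bp
  99→104: 5 bp
  104→111: 7 bp
  111→12 (wrap): 113-111+12 = 14 bp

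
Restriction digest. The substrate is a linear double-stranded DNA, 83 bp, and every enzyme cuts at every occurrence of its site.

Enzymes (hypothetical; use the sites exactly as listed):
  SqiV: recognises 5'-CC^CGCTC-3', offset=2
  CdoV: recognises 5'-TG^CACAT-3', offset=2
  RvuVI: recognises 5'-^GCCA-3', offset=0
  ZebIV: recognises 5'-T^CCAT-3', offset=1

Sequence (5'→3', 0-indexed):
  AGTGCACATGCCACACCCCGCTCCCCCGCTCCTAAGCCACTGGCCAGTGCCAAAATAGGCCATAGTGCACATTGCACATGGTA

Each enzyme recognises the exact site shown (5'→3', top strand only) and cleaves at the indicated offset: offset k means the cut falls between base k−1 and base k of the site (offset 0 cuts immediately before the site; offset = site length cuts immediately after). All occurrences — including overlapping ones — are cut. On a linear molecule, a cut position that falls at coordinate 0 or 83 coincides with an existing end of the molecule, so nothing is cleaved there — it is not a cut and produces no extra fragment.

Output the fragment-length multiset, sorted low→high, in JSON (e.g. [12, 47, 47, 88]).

Per-enzyme occurrences:
  SqiV (CCCGCTC, off=2): starts [16, 24] → cuts [18, 26]
  CdoV (TGCACAT, off=2): starts [2, 65, 72] → cuts [4, 67, 74]
  RvuVI (GCCA, off=0): starts [9, 35, 42, 48, 58] → cuts [9, 35, 42, 48, 58]
  ZebIV (TCCAT, off=1): no sites

Pooled cuts: [4, 9, 18, 26, 35, 42, 48, 58, 67, 74]

Fragments:
  [0,4): 4 bp
  [4,9): 5 bp
  [9,18): 9 bp
  [18,26): 8 bp
  [26,35): 9 bp
  [35,42): 7 bp
  [42,48): 6 bp
  [48,58): 10 bp
  [58,67): 9 bp
  [67,74): 7 bp
  [74,83): 9 bp

[4,5,6,7,7,8,9,9,9,9,10]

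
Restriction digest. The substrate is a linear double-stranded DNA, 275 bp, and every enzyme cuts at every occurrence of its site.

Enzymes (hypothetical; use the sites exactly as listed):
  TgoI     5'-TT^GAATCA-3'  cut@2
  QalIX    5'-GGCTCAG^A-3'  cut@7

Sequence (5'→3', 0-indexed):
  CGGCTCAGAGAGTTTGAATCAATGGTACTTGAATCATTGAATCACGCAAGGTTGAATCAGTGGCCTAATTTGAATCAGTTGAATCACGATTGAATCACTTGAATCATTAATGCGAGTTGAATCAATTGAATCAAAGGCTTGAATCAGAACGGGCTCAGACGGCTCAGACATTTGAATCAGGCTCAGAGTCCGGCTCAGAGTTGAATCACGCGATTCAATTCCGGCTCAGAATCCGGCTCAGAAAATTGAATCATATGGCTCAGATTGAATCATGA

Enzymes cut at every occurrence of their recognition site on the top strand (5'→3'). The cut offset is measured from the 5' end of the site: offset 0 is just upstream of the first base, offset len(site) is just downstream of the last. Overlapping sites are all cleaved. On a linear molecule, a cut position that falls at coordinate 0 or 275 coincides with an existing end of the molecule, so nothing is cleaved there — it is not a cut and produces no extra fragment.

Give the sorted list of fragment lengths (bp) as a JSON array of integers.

[3,4,6,6,7,8,8,9,9,9,9,9,11,12,12,13,13,15,15,16,18,18,18,27]

Per-enzyme occurrences:
  TgoI (TTGAATCA, off=2): starts [13, 28, 36, 51, 69, 78, 89, 98, 116, 125, 138, 171, 200, 245, 264] → cuts [15, 30, 38, 53, 71, 80, 91, 100, 118, 127, 140, 173, 202, 247, 266]
  QalIX (GGCTCAGA, off=7): starts [1, 151, 160, 179, 191, 222, 234, 256] → cuts [8, 158, 167, 186, 198, 229, 241, 263]

Pooled cuts: [8, 15, 30, 38, 53, 71, 80, 91, 100, 118, 127, 140, 158, 167, 173, 186, 198, 202, 229, 241, 247, 263, 266]

Fragments:
  [0,8): 8 bp
  [8,15): 7 bp
  [15,30): 15 bp
  [30,38): 8 bp
  [38,53): 15 bp
  [53,71): 18 bp
  [71,80): 9 bp
  [80,91): 11 bp
  [91,100): 9 bp
  [100,118): 18 bp
  [118,127): 9 bp
  [127,140): 13 bp
  [140,158): 18 bp
  [158,167): 9 bp
  [167,173): 6 bp
  [173,186): 13 bp
  [186,198): 12 bp
  [198,202): 4 bp
  [202,229): 27 bp
  [229,241): 12 bp
  [241,247): 6 bp
  [247,263): 16 bp
  [263,266): 3 bp
  [266,275): 9 bp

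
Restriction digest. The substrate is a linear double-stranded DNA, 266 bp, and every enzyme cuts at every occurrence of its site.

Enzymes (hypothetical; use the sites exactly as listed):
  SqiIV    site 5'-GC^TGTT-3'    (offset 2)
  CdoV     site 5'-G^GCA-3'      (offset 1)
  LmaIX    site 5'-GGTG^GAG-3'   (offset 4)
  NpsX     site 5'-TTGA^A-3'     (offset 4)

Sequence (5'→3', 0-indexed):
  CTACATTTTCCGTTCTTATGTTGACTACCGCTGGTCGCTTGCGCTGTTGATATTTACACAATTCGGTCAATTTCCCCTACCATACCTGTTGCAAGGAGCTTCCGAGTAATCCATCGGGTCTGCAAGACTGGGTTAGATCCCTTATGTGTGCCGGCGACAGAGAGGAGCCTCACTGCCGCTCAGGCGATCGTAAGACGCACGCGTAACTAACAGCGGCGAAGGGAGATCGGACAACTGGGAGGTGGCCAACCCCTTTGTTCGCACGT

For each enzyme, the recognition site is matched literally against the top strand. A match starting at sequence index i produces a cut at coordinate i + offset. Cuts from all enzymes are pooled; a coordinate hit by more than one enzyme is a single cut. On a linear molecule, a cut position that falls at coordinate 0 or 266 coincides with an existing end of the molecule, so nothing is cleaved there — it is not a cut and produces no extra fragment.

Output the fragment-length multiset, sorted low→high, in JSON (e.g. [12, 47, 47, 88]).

[44,222]

Site scan:
  SqiIV GCTGTT/2: at [42] ⇒ [44]
  CdoV (GGCA, off=1): no sites
  LmaIX (GGTGGAG, off=4): no sites
  NpsX (TTGAA, off=4): no sites

All cut coordinates (distinct, sorted): [44]

Fragments:
  [0,44): 44 bp
  [44,266): 222 bp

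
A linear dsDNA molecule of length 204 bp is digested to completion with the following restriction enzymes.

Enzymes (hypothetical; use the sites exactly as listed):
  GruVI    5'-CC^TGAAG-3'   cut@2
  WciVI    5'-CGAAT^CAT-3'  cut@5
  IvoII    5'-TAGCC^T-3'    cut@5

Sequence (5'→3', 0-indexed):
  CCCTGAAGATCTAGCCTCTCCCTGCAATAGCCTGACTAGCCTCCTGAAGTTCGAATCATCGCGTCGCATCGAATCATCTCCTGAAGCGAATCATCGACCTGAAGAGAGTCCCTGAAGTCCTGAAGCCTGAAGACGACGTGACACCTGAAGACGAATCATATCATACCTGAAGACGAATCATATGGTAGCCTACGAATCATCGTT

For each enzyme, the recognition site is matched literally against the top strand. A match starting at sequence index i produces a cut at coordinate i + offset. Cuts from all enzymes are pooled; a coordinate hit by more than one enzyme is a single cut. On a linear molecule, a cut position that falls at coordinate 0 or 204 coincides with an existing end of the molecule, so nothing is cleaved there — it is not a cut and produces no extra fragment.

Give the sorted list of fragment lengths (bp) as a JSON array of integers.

Per-enzyme occurrences:
  GruVI CCTGAAG/2: at [1, 42, 79, 97, 110, 118, 125, 143, 165] ⇒ [3, 44, 81, 99, 112, 120, 127, 145, 167]
  WciVI CGAATCAT/5: at [51, 69, 86, 151, 173, 192] ⇒ [56, 74, 91, 156, 178, 197]
  IvoII TAGCCT/5: at [11, 27, 36, 185] ⇒ [16, 32, 41, 190]

All cut coordinates (distinct, sorted): [3, 16, 32, 41, 44, 56, 74, 81, 91, 99, 112, 120, 127, 145, 156, 167, 178, 190, 197]

Fragment lengths:
  [0,3): 3 bp
  [3,16): 13 bp
  [16,32): 16 bp
  [32,41): 9 bp
  [41,44): 3 bp
  [44,56): 12 bp
  [56,74): 18 bp
  [74,81): 7 bp
  [81,91): 10 bp
  [91,99): 8 bp
  [99,112): 13 bp
  [112,120): 8 bp
  [120,127): 7 bp
  [127,145): 18 bp
  [145,156): 11 bp
  [156,167): 11 bp
  [167,178): 11 bp
  [178,190): 12 bp
  [190,197): 7 bp
  [197,204): 7 bp

[3,3,7,7,7,7,8,8,9,10,11,11,11,12,12,13,13,16,18,18]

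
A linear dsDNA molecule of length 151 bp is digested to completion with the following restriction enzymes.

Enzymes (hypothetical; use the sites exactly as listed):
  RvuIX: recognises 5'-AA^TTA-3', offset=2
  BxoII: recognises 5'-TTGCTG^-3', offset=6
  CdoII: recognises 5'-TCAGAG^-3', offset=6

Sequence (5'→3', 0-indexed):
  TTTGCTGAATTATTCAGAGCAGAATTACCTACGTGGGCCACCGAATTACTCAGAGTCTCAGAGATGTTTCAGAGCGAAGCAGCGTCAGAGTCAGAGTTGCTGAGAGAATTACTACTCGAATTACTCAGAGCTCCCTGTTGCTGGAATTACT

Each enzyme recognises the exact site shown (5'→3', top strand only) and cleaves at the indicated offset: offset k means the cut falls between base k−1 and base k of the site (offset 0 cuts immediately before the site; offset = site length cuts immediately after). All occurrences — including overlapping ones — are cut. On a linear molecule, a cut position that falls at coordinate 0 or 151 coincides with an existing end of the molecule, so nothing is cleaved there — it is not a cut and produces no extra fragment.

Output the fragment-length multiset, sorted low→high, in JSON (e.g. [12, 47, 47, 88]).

[2,3,5,5,6,6,6,7,8,10,10,10,11,12,13,16,21]

Site scan:
  RvuIX (AATTA, off=2): starts [7, 22, 43, 106, 118, 144] → cuts [9, 24, 45, 108, 120, 146]
  BxoII (TTGCTG, off=6): starts [1, 96, 137] → cuts [7, 102, 143]
  CdoII (TCAGAG, off=6): starts [13, 49, 57, 68, 84, 90, 124] → cuts [19, 55, 63, 74, 90, 96, 130]

Pooled cuts: [7, 9, 19, 24, 45, 55, 63, 74, 90, 96, 102, 108, 120, 130, 143, 146]

Fragment lengths:
  [0,7): 7 bp
  [7,9): 2 bp
  [9,19): 10 bp
  [19,24): 5 bp
  [24,45): 21 bp
  [45,55): 10 bp
  [55,63): 8 bp
  [63,74): 11 bp
  [74,90): 16 bp
  [90,96): 6 bp
  [96,102): 6 bp
  [102,108): 6 bp
  [108,120): 12 bp
  [120,130): 10 bp
  [130,143): 13 bp
  [143,146): 3 bp
  [146,151): 5 bp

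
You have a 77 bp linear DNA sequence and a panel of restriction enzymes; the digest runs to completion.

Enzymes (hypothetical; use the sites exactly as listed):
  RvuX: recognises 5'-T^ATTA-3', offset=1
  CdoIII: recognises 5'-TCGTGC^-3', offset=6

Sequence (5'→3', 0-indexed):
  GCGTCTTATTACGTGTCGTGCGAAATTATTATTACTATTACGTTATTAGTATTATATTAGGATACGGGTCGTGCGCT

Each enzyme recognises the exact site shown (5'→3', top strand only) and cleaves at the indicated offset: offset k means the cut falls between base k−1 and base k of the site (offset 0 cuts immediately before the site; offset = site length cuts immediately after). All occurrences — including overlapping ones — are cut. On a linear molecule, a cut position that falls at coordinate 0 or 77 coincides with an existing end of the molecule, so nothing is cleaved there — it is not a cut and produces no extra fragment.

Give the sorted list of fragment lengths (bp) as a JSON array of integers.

Per-enzyme occurrences:
  RvuX (TATTA, off=1): starts [6, 26, 29, 35, 43, 49, 54] → cuts [7, 27, 30, 36, 44, 50, 55]
  CdoIII (TCGTGC, off=6): starts [15, 68] → cuts [21, 74]

All cut coordinates (distinct, sorted): [7, 21, 27, 30, 36, 44, 50, 55, 74]

Fragment lengths:
  [0,7): 7 bp
  [7,21): 14 bp
  [21,27): 6 bp
  [27,30): 3 bp
  [30,36): 6 bp
  [36,44): 8 bp
  [44,50): 6 bp
  [50,55): 5 bp
  [55,74): 19 bp
  [74,77): 3 bp

[3,3,5,6,6,6,7,8,14,19]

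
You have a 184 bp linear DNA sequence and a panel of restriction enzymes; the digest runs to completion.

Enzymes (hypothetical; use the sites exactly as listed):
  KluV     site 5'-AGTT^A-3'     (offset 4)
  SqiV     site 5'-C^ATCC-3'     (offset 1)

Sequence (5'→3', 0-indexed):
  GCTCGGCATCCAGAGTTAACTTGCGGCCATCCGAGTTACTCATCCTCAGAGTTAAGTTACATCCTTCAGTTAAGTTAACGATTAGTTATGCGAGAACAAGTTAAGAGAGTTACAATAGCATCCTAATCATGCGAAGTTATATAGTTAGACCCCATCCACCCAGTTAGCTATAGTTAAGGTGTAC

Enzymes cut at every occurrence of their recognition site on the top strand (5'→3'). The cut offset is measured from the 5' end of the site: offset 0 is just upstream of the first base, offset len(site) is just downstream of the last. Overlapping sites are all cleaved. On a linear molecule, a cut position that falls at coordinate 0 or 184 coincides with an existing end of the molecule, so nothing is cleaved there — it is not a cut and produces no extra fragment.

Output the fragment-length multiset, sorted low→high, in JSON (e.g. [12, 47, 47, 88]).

[2,4,5,5,7,7,8,8,9,9,9,10,10,11,11,11,12,12,15,19]

Per-enzyme occurrences:
  KluV (AGTTA, off=4): starts [13, 33, 49, 54, 67, 72, 83, 98, 107, 134, 142, 161, 171] → cuts [17, 37, 53, 58, 71, 76, 87, 102, 111, 138, 146, 165, 175]
  SqiV (CATCC, off=1): starts [6, 27, 40, 59, 118, 152] → cuts [7, 28, 41, 60, 119, 153]

Pooled cuts: [7, 17, 28, 37, 41, 53, 58, 60, 71, 76, 87, 102, 111, 119, 138, 146, 153, 165, 175]

Fragments:
  [0,7): 7 bp
  [7,17): 10 bp
  [17,28): 11 bp
  [28,37): 9 bp
  [37,41): 4 bp
  [41,53): 12 bp
  [53,58): 5 bp
  [58,60): 2 bp
  [60,71): 11 bp
  [71,76): 5 bp
  [76,87): 11 bp
  [87,102): 15 bp
  [102,111): 9 bp
  [111,119): 8 bp
  [119,138): 19 bp
  [138,146): 8 bp
  [146,153): 7 bp
  [153,165): 12 bp
  [165,175): 10 bp
  [175,184): 9 bp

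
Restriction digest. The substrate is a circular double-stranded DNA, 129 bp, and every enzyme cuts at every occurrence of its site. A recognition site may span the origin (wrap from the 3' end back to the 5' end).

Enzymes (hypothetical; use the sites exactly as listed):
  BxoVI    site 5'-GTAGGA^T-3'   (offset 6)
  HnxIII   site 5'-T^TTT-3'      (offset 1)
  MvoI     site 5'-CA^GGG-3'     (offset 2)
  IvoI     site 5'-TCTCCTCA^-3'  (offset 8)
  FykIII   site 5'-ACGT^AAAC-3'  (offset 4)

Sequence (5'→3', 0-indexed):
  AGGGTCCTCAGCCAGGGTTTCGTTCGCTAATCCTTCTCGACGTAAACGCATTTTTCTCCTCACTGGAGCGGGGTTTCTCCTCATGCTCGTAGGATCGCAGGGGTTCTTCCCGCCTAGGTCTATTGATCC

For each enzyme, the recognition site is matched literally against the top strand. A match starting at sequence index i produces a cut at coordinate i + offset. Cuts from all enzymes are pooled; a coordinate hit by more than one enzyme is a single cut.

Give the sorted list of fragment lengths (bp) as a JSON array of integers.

Site scan:
  BxoVI GTAGGAT/6: at [88] ⇒ [94]
  HnxIII TTTT/1: at [50, 51] ⇒ [51, 52]
  MvoI CAGGG/2: at [12, 97, 128] ⇒ [1, 14, 99]
  IvoI TCTCCTCA/8: at [54, 75] ⇒ [62, 83]
  FykIII ACGTAAAC/4: at [39] ⇒ [43]

Pooled cuts: [1, 14, 43, 51, 52, 62, 83, 94, 99]

Fragment lengths:
  1→14: 13 bp
  14→43: 29 bp
  43→51: 8 bp
  51→52: 1 bp
  52→62: 10 bp
  62→83: 21 bp
  83→94: 11 bp
  94→99: 5 bp
  99→1 (wrap): 129-99+1 = 31 bp

[1,5,8,10,11,13,21,29,31]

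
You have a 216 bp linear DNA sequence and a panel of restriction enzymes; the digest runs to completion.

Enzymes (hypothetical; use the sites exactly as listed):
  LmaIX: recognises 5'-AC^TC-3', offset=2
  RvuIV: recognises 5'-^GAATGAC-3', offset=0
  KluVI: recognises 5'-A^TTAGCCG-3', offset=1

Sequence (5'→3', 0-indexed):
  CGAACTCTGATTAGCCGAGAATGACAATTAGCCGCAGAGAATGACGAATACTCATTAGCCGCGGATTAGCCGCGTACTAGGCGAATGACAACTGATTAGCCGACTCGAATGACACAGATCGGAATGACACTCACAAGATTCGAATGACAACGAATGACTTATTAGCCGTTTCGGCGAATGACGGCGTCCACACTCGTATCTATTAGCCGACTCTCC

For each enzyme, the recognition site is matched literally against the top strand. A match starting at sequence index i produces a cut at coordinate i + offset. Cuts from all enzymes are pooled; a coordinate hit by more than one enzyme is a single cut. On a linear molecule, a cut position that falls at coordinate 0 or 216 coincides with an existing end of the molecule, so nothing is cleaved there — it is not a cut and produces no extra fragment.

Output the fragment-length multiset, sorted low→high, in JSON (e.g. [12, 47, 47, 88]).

[2,3,5,5,5,8,9,9,9,9,9,10,10,11,11,11,13,13,14,15,17,18]

Scan for sites:
  LmaIX ACTC/2: at [3, 49, 102, 128, 191, 209] ⇒ [5, 51, 104, 130, 193, 211]
  RvuIV GAATGAC/0: at [18, 38, 82, 106, 121, 141, 151, 175] ⇒ [18, 38, 82, 106, 121, 141, 151, 175]
  KluVI ATTAGCCG/1: at [9, 26, 53, 64, 94, 160, 201] ⇒ [10, 27, 54, 65, 95, 161, 202]

All cut coordinates (distinct, sorted): [5, 10, 18, 27, 38, 51, 54, 65, 82, 95, 104, 106, 121, 130, 141, 151, 161, 175, 193, 202, 211]

Fragment lengths:
  [0,5): 5 bp
  [5,10): 5 bp
  [10,18): 8 bp
  [18,27): 9 bp
  [27,38): 11 bp
  [38,51): 13 bp
  [51,54): 3 bp
  [54,65): 11 bp
  [65,82): 17 bp
  [82,95): 13 bp
  [95,104): 9 bp
  [104,106): 2 bp
  [106,121): 15 bp
  [121,130): 9 bp
  [130,141): 11 bp
  [141,151): 10 bp
  [151,161): 10 bp
  [161,175): 14 bp
  [175,193): 18 bp
  [193,202): 9 bp
  [202,211): 9 bp
  [211,216): 5 bp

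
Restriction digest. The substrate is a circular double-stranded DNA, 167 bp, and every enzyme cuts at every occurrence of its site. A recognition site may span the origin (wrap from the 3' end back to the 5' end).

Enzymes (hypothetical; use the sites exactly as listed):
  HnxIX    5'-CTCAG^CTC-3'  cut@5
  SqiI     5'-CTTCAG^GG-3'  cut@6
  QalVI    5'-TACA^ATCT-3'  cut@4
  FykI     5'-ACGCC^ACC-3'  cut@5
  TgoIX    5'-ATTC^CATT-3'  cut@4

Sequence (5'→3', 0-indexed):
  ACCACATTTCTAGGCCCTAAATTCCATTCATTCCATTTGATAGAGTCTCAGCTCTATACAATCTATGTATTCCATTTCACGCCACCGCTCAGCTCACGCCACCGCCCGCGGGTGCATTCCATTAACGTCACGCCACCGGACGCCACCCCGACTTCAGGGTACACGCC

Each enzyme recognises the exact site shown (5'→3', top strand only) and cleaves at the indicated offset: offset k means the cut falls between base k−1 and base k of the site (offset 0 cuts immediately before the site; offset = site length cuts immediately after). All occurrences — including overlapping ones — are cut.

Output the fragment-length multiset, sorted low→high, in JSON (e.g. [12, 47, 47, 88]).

[8,9,9,9,10,10,11,12,13,15,18,19,24]

Per-enzyme occurrences:
  HnxIX (CTCAGCTC, off=5): starts [46, 87] → cuts [51, 92]
  SqiI (CTTCAGGG, off=6): starts [151] → cuts [157]
  QalVI (TACAATCT, off=4): starts [56] → cuts [60]
  FykI (ACGCCACC, off=5): starts [78, 95, 129, 139, 162] → cuts [0, 83, 100, 134, 144]
  TgoIX (ATTCCATT, off=4): starts [20, 29, 68, 115] → cuts [24, 33, 72, 119]

All cut coordinates (distinct, sorted): [0, 24, 33, 51, 60, 72, 83, 92, 100, 119, 134, 144, 157]

Fragments:
  0→24: 24 bp
  24→33: 9 bp
  33→51: 18 bp
  51→60: 9 bp
  60→72: 12 bp
  72→83: 11 bp
  83→92: 9 bp
  92→100: 8 bp
  100→119: 19 bp
  119→134: 15 bp
  134→144: 10 bp
  144→157: 13 bp
  157→0 (wrap): 167-157+0 = 10 bp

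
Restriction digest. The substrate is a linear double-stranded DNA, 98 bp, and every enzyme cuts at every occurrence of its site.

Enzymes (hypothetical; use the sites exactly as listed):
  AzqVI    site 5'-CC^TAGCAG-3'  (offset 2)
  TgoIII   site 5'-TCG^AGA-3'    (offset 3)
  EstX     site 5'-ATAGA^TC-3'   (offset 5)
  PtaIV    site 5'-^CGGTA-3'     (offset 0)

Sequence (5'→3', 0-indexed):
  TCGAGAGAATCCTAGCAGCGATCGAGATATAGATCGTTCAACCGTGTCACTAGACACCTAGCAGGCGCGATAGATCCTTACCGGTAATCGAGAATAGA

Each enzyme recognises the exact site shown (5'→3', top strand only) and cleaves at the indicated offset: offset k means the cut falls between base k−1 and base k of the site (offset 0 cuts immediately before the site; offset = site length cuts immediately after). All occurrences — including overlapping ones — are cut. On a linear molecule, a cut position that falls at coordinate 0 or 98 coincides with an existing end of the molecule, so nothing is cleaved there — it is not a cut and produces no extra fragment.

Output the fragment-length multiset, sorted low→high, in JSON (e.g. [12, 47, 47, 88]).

[3,7,8,9,9,9,12,16,25]

Per-enzyme occurrences:
  AzqVI (CCTAGCAG, off=2): starts [10, 56] → cuts [12, 58]
  TgoIII (TCGAGA, off=3): starts [0, 21, 87] → cuts [3, 24, 90]
  EstX (ATAGATC, off=5): starts [28, 69] → cuts [33, 74]
  PtaIV (CGGTA, off=0): starts [81] → cuts [81]

Pooled cuts: [3, 12, 24, 33, 58, 74, 81, 90]

Fragment lengths:
  [0,3): 3 bp
  [3,12): 9 bp
  [12,24): 12 bp
  [24,33): 9 bp
  [33,58): 25 bp
  [58,74): 16 bp
  [74,81): 7 bp
  [81,90): 9 bp
  [90,98): 8 bp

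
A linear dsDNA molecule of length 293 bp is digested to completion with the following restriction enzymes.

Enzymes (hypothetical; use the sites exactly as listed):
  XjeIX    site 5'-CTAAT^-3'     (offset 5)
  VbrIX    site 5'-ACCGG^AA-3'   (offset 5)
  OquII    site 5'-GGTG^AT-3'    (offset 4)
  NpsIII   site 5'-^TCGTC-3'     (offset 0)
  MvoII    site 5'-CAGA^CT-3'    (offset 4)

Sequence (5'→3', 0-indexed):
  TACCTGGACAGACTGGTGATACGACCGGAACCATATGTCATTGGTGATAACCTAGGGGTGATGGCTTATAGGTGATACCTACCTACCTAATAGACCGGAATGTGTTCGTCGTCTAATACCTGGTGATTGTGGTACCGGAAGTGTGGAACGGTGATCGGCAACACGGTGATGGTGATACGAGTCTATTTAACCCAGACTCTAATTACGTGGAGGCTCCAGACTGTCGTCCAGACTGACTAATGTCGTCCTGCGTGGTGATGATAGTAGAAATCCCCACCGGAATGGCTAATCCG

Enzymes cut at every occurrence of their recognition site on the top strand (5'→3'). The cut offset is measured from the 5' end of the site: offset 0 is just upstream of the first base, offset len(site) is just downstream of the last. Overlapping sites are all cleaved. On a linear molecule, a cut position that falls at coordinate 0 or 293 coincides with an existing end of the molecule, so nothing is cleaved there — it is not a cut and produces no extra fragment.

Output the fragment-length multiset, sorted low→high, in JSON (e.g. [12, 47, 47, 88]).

Scan for sites:
  XjeIX (CTAAT, off=5): starts [86, 112, 198, 236, 285] → cuts [91, 117, 203, 241, 290]
  VbrIX (ACCGGAA, off=5): starts [23, 93, 133, 275] → cuts [28, 98, 138, 280]
  OquII (GGTGAT, off=4): starts [14, 42, 56, 70, 121, 149, 164, 170, 253] → cuts [18, 46, 60, 74, 125, 153, 168, 174, 257]
  NpsIII (TCGTC, off=0): starts [105, 108, 223, 242] → cuts [105, 108, 223, 242]
  MvoII (CAGACT, off=4): starts [8, 192, 216, 228] → cuts [12, 196, 220, 232]

Pooled cuts: [12, 18, 28, 46, 60, 74, 91, 98, 105, 108, 117, 125, 138, 153, 168, 174, 196, 203, 220, 223, 232, 241, 242, 257, 280, 290]

Fragments:
  [0,12): 12 bp
  [12,18): 6 bp
  [18,28): 10 bp
  [28,46): 18 bp
  [46,60): 14 bp
  [60,74): 14 bp
  [74,91): 17 bp
  [91,98): 7 bp
  [98,105): 7 bp
  [105,108): 3 bp
  [108,117): 9 bp
  [117,125): 8 bp
  [125,138): 13 bp
  [138,153): 15 bp
  [153,168): 15 bp
  [168,174): 6 bp
  [174,196): 22 bp
  [196,203): 7 bp
  [203,220): 17 bp
  [220,223): 3 bp
  [223,232): 9 bp
  [232,241): 9 bp
  [241,242): 1 bp
  [242,257): 15 bp
  [257,280): 23 bp
  [280,290): 10 bp
  [290,293): 3 bp

[1,3,3,3,6,6,7,7,7,8,9,9,9,10,10,12,13,14,14,15,15,15,17,17,18,22,23]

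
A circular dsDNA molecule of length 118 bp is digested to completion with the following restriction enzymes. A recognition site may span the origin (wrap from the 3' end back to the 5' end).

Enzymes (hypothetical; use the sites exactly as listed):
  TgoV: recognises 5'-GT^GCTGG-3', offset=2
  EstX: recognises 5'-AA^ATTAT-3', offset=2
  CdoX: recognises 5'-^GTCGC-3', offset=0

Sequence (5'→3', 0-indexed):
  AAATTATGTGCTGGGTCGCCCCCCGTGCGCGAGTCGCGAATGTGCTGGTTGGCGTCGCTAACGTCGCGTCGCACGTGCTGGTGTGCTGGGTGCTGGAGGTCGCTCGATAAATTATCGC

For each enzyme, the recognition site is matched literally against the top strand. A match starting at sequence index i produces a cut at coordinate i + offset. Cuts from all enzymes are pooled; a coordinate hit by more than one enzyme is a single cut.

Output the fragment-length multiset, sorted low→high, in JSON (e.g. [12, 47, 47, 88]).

Site scan:
  TgoV (GTGCTGG, off=2): starts [7, 41, 74, 82, 89] → cuts [9, 43, 76, 84, 91]
  EstX (AAATTAT, off=2): starts [0, 108] → cuts [2, 110]
  CdoX (GTCGC, off=0): starts [14, 32, 53, 62, 67, 98] → cuts [14, 32, 53, 62, 67, 98]

Pooled cuts: [2, 9, 14, 32, 43, 53, 62, 67, 76, 84, 91, 98, 110]

Fragments:
  2→9: 7 bp
  9→14: 5 bp
  14→32: 18 bp
  32→43: 11 bp
  43→53: 10 bp
  53→62: 9 bp
  62→67: 5 bp
  67→76: 9 bp
  76→84: 8 bp
  84→91: 7 bp
  91→98: 7 bp
  98→110: 12 bp
  110→2 (wrap): 118-110+2 = 10 bp

[5,5,7,7,7,8,9,9,10,10,11,12,18]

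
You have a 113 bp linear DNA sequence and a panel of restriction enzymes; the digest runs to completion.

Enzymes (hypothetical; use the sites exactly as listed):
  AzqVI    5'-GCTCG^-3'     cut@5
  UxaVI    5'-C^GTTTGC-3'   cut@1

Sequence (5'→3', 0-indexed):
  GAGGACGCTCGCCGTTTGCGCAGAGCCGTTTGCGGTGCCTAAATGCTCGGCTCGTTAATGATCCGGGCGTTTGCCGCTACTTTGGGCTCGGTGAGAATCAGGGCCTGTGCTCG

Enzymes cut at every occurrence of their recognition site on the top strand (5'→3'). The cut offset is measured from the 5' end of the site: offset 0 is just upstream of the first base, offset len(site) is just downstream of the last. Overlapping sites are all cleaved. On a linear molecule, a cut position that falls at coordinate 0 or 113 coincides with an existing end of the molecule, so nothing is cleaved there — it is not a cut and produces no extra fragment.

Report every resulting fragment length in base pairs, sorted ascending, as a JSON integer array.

Scan for sites:
  AzqVI (GCTCG, off=5): starts [6, 44, 49, 85, 108] → cuts [11, 49, 54, 90] (position 113 is a terminus of the linear molecule — no cut)
  UxaVI (CGTTTGC, off=1): starts [12, 26, 67] → cuts [13, 27, 68]

All cut coordinates (distinct, sorted): [11, 13, 27, 49, 54, 68, 90]

Fragments:
  [0,11): 11 bp
  [11,13): 2 bp
  [13,27): 14 bp
  [27,49): 22 bp
  [49,54): 5 bp
  [54,68): 14 bp
  [68,90): 22 bp
  [90,113): 23 bp

[2,5,11,14,14,22,22,23]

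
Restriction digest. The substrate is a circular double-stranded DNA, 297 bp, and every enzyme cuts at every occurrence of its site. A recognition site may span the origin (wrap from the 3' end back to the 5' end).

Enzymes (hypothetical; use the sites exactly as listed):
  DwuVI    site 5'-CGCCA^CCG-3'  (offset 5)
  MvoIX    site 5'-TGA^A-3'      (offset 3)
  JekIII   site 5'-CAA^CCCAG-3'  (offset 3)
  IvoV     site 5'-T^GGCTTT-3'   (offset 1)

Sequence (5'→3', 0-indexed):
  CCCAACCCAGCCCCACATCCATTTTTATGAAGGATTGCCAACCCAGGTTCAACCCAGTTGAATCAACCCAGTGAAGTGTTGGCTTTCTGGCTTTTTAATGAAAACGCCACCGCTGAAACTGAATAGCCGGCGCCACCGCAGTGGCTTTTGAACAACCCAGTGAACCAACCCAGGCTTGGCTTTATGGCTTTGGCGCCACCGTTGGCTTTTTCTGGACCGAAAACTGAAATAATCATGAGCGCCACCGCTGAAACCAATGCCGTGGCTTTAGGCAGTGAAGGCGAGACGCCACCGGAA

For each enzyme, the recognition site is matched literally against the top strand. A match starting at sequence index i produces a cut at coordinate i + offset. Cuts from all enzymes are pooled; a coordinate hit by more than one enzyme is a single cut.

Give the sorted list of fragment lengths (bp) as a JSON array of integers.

[4,5,5,5,6,6,7,7,7,8,8,8,8,8,9,9,9,11,11,11,12,13,13,13,13,15,17,24,25]

Scan for sites:
  DwuVI (CGCCACCG, off=5): starts [104, 130, 193, 239, 286] → cuts [109, 135, 198, 244, 291]
  MvoIX (TGAA, off=3): starts [27, 58, 71, 98, 113, 119, 148, 160, 224, 248, 275] → cuts [30, 61, 74, 101, 116, 122, 151, 163, 227, 251, 278]
  JekIII (CAACCCAG, off=3): starts [2, 38, 49, 63, 152, 165] → cuts [5, 41, 52, 66, 155, 168]
  IvoV (TGGCTTT, off=1): starts [79, 87, 141, 176, 184, 202, 262] → cuts [80, 88, 142, 177, 185, 203, 263]

Pooled cuts: [5, 30, 41, 52, 61, 66, 74, 80, 88, 101, 109, 116, 122, 135, 142, 151, 155, 163, 168, 177, 185, 198, 203, 227, 244, 251, 263, 278, 291]

Fragments:
  5→30: 25 bp
  30→41: 11 bp
  41→52: 11 bp
  52→61: 9 bp
  61→66: 5 bp
  66→74: 8 bp
  74→80: 6 bp
  80→88: 8 bp
  88→101: 13 bp
  101→109: 8 bp
  109→116: 7 bp
  116→122: 6 bp
  122→135: 13 bp
  135→142: 7 bp
  142→151: 9 bp
  151→155: 4 bp
  155→163: 8 bp
  163→168: 5 bp
  168→177: 9 bp
  177→185: 8 bp
  185→198: 13 bp
  198→203: 5 bp
  203→227: 24 bp
  227→244: 17 bp
  244→251: 7 bp
  251→263: 12 bp
  263→278: 15 bp
  278→291: 13 bp
  291→5 (wrap): 297-291+5 = 11 bp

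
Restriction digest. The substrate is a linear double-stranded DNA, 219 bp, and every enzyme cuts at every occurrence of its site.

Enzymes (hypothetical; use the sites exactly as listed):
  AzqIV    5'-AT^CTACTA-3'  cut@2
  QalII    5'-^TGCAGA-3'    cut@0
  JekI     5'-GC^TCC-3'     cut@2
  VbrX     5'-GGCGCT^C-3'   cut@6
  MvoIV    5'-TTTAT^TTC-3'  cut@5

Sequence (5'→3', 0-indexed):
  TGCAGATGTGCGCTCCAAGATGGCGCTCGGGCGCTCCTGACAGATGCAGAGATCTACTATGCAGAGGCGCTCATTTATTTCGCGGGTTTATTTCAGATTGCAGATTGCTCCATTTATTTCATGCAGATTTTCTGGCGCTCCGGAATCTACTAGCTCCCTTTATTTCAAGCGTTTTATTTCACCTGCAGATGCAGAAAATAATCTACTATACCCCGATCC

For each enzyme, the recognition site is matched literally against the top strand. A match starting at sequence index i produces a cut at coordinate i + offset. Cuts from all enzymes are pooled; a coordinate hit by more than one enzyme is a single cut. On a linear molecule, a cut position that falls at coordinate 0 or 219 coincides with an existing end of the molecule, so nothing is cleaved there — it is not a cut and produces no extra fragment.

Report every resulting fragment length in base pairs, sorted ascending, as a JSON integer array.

[1,1,4,6,6,6,7,7,7,7,8,9,9,9,9,10,12,13,13,13,14,14,17,17]

Site scan:
  AzqIV ATCTACTA/2: at [51, 144, 200] ⇒ [53, 146, 202]
  QalII TGCAGA/0: at [0, 44, 59, 98, 121, 183, 189] ⇒ [44, 59, 98, 121, 183, 189] (position 0 is a terminus of the linear molecule — no cut)
  JekI GCTCC/2: at [11, 32, 106, 136, 152] ⇒ [13, 34, 108, 138, 154]
  VbrX GGCGCTC/6: at [21, 29, 65, 133] ⇒ [27, 35, 71, 139]
  MvoIV TTTATTTC/5: at [73, 86, 112, 158, 172] ⇒ [78, 91, 117, 163, 177]

Pooled cuts: [13, 27, 34, 35, 44, 53, 59, 71, 78, 91, 98, 108, 117, 121, 138, 139, 146, 154, 163, 177, 183, 189, 202]

Fragments:
  [0,13): 13 bp
  [13,27): 14 bp
  [27,34): 7 bp
  [34,35): 1 bp
  [35,44): 9 bp
  [44,53): 9 bp
  [53,59): 6 bp
  [59,71): 12 bp
  [71,78): 7 bp
  [78,91): 13 bp
  [91,98): 7 bp
  [98,108): 10 bp
  [108,117): 9 bp
  [117,121): 4 bp
  [121,138): 17 bp
  [138,139): 1 bp
  [139,146): 7 bp
  [146,154): 8 bp
  [154,163): 9 bp
  [163,177): 14 bp
  [177,183): 6 bp
  [183,189): 6 bp
  [189,202): 13 bp
  [202,219): 17 bp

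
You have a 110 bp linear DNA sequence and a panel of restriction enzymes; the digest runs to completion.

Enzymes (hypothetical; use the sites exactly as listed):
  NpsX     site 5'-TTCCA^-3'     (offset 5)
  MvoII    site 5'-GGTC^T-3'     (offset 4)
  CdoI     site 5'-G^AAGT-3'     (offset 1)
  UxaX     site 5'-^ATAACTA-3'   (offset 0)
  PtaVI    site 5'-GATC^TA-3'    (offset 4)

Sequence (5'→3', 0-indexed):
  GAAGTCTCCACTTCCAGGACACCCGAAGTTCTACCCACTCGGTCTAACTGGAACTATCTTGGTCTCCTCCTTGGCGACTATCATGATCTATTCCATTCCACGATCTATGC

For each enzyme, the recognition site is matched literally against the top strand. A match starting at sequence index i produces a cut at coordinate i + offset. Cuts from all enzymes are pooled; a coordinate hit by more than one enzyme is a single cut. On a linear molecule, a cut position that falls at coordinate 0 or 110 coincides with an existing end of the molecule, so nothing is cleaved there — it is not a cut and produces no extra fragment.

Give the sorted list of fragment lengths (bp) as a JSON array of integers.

[1,5,5,5,7,9,15,19,20,24]

Scan for sites:
  NpsX TTCCA/5: at [11, 90, 95] ⇒ [16, 95, 100]
  MvoII GGTCT/4: at [40, 60] ⇒ [44, 64]
  CdoI GAAGT/1: at [0, 24] ⇒ [1, 25]
  UxaX (ATAACTA, off=0): no sites
  PtaVI GATCTA/4: at [84, 101] ⇒ [88, 105]

All cut coordinates (distinct, sorted): [1, 16, 25, 44, 64, 88, 95, 100, 105]

Fragments:
  [0,1): 1 bp
  [1,16): 15 bp
  [16,25): 9 bp
  [25,44): 19 bp
  [44,64): 20 bp
  [64,88): 24 bp
  [88,95): 7 bp
  [95,100): 5 bp
  [100,105): 5 bp
  [105,110): 5 bp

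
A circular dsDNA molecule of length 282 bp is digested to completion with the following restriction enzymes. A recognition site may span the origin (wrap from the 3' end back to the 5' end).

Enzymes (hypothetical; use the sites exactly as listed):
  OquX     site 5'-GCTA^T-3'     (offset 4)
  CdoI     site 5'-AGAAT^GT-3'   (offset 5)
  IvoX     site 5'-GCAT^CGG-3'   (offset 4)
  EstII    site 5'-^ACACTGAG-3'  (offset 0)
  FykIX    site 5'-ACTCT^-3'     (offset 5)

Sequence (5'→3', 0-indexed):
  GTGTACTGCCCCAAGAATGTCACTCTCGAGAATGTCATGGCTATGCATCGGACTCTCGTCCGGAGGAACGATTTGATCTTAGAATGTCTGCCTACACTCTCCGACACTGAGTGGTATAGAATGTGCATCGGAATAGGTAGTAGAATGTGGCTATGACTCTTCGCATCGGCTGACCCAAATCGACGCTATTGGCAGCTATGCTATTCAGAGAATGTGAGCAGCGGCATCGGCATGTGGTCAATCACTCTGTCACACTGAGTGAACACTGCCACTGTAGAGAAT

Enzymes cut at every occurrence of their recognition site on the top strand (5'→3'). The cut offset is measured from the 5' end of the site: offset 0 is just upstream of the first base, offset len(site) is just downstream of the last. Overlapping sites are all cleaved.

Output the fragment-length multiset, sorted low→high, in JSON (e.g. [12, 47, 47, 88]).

Scan for sites:
  OquX (GCTAT, off=4): starts [39, 149, 184, 194, 199] → cuts [43, 153, 188, 198, 203]
  CdoI (AGAATGT, off=5): starts [13, 28, 80, 117, 141, 208, 277] → cuts [0, 18, 33, 85, 122, 146, 213]
  IvoX (GCATCGG, off=4): starts [44, 124, 162, 223] → cuts [48, 128, 166, 227]
  EstII (ACACTGAG, off=0): starts [103, 251] → cuts [103, 251]
  FykIX (ACTCT, off=5): starts [21, 51, 95, 155, 243] → cuts [26, 56, 100, 160, 248]

Pooled cuts: [0, 18, 26, 33, 43, 48, 56, 85, 100, 103, 122, 128, 146, 153, 160, 166, 188, 198, 203, 213, 227, 248, 251]

Fragment lengths:
  0→18: 18 bp
  18→26: 8 bp
  26→33: 7 bp
  33→43: 10 bp
  43→48: 5 bp
  48→56: 8 bp
  56→85: 29 bp
  85→100: 15 bp
  100→103: 3 bp
  103→122: 19 bp
  122→128: 6 bp
  128→146: 18 bp
  146→153: 7 bp
  153→160: 7 bp
  160→166: 6 bp
  166→188: 22 bp
  188→198: 10 bp
  198→203: 5 bp
  203→213: 10 bp
  213→227: 14 bp
  227→248: 21 bp
  248→251: 3 bp
  251→0 (wrap): 282-251+0 = 31 bp

[3,3,5,5,6,6,7,7,7,8,8,10,10,10,14,15,18,18,19,21,22,29,31]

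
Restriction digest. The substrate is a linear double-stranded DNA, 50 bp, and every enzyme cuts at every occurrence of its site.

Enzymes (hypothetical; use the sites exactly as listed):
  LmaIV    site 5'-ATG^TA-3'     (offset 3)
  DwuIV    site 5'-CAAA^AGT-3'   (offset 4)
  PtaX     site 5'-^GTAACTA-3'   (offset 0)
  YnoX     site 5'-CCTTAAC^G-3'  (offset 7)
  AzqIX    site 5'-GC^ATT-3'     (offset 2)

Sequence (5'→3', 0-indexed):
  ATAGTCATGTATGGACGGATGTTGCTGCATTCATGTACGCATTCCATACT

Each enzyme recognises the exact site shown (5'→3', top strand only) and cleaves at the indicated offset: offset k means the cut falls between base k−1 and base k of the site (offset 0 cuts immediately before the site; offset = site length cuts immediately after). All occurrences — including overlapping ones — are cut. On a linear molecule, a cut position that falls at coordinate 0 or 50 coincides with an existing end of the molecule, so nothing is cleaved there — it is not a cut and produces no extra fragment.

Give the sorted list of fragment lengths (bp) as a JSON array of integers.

Site scan:
  LmaIV ATGTA/3: at [6, 32] ⇒ [9, 35]
  DwuIV (CAAAAGT, off=4): no sites
  PtaX (GTAACTA, off=0): no sites
  YnoX (CCTTAACG, off=7): no sites
  AzqIX GCATT/2: at [26, 38] ⇒ [28, 40]

Pooled cuts: [9, 28, 35, 40]

Fragment lengths:
  [0,9): 9 bp
  [9,28): 19 bp
  [28,35): 7 bp
  [35,40): 5 bp
  [40,50): 10 bp

[5,7,9,10,19]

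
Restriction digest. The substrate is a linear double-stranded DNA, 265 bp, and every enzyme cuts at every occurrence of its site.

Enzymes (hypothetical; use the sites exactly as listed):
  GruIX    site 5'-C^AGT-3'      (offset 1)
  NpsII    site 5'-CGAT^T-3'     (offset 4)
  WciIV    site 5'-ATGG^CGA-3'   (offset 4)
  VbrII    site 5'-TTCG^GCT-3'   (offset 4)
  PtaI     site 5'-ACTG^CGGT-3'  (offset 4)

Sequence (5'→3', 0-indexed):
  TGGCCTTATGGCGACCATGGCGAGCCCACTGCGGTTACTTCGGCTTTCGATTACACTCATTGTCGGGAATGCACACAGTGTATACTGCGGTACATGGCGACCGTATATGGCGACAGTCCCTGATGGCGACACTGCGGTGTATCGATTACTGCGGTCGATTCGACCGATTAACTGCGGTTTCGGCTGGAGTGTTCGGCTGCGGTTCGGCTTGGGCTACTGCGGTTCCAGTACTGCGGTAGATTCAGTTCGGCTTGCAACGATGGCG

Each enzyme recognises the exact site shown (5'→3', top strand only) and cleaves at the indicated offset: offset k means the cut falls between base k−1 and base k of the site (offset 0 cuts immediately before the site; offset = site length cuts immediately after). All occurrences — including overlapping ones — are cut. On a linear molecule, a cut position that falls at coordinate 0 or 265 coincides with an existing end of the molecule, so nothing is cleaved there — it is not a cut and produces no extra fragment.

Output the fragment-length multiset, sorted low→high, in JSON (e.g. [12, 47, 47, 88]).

[4,5,6,6,7,7,8,8,8,9,9,9,10,10,11,11,11,11,11,12,12,13,13,13,16,25]

Per-enzyme occurrences:
  GruIX (CAGT, off=1): starts [75, 113, 225, 242] → cuts [76, 114, 226, 243]
  NpsII (CGATT, off=4): starts [47, 142, 155, 164] → cuts [51, 146, 159, 168]
  WciIV (ATGGCGA, off=4): starts [7, 16, 93, 106, 122] → cuts [11, 20, 97, 110, 126]
  VbrII (TTCGGCT, off=4): starts [38, 178, 191, 202, 245] → cuts [42, 182, 195, 206, 249]
  PtaI (ACTGCGGT, off=4): starts [27, 83, 130, 147, 170, 215, 229] → cuts [31, 87, 134, 151, 174, 219, 233]

All cut coordinates (distinct, sorted): [11, 20, 31, 42, 51, 76, 87, 97, 110, 114, 126, 134, 146, 151, 159, 168, 174, 182, 195, 206, 219, 226, 233, 243, 249]

Fragment lengths:
  [0,11): 11 bp
  [11,20): 9 bp
  [20,31): 11 bp
  [31,42): 11 bp
  [42,51): 9 bp
  [51,76): 25 bp
  [76,87): 11 bp
  [87,97): 10 bp
  [97,110): 13 bp
  [110,114): 4 bp
  [114,126): 12 bp
  [126,134): 8 bp
  [134,146): 12 bp
  [146,151): 5 bp
  [151,159): 8 bp
  [159,168): 9 bp
  [168,174): 6 bp
  [174,182): 8 bp
  [182,195): 13 bp
  [195,206): 11 bp
  [206,219): 13 bp
  [219,226): 7 bp
  [226,233): 7 bp
  [233,243): 10 bp
  [243,249): 6 bp
  [249,265): 16 bp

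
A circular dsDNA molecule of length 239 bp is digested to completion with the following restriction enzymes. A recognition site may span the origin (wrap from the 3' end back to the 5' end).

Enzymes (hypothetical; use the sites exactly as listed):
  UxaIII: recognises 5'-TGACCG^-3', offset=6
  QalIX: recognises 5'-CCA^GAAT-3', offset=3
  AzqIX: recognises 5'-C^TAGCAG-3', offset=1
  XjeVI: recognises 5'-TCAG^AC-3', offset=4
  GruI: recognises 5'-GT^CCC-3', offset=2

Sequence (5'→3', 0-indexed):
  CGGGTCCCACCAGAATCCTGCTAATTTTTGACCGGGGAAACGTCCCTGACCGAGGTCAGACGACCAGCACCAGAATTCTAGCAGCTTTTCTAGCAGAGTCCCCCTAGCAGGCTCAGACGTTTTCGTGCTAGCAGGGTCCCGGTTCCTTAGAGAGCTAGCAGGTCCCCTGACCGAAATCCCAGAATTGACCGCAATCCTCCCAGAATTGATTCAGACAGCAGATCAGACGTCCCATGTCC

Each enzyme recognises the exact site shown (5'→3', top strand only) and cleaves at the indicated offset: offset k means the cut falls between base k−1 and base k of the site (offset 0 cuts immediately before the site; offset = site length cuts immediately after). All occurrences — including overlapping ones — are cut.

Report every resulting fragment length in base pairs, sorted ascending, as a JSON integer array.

Per-enzyme occurrences:
  UxaIII TGACCG/6: at [28, 46, 167, 185] ⇒ [34, 52, 173, 191]
  QalIX CCAGAAT/3: at [9, 69, 178, 199] ⇒ [12, 72, 181, 202]
  AzqIX CTAGCAG/1: at [77, 89, 103, 127, 154] ⇒ [78, 90, 104, 128, 155]
  XjeVI TCAGAC/4: at [55, 112, 210, 222] ⇒ [59, 116, 214, 226]
  GruI GTCCC/2: at [3, 41, 97, 135, 161, 228, 235] ⇒ [5, 43, 99, 137, 163, 230, 237]

Pooled cuts: [5, 12, 34, 43, 52, 59, 72, 78, 90, 99, 104, 116, 128, 137, 155, 163, 173, 181, 191, 202, 214, 226, 230, 237]

Fragment lengths:
  5→12: 7 bp
  12→34: 22 bp
  34→43: 9 bp
  43→52: 9 bp
  52→59: 7 bp
  59→72: 13 bp
  72→78: 6 bp
  78→90: 12 bp
  90→99: 9 bp
  99→104: 5 bp
  104→116: 12 bp
  116→128: 12 bp
  128→137: 9 bp
  137→155: 18 bp
  155→163: 8 bp
  163→173: 10 bp
  173→181: 8 bp
  181→191: 10 bp
  191→202: 11 bp
  202→214: 12 bp
  214→226: 12 bp
  226→230: 4 bp
  230→237: 7 bp
  237→5 (wrap): 239-237+5 = 7 bp

[4,5,6,7,7,7,7,8,8,9,9,9,9,10,10,11,12,12,12,12,12,13,18,22]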